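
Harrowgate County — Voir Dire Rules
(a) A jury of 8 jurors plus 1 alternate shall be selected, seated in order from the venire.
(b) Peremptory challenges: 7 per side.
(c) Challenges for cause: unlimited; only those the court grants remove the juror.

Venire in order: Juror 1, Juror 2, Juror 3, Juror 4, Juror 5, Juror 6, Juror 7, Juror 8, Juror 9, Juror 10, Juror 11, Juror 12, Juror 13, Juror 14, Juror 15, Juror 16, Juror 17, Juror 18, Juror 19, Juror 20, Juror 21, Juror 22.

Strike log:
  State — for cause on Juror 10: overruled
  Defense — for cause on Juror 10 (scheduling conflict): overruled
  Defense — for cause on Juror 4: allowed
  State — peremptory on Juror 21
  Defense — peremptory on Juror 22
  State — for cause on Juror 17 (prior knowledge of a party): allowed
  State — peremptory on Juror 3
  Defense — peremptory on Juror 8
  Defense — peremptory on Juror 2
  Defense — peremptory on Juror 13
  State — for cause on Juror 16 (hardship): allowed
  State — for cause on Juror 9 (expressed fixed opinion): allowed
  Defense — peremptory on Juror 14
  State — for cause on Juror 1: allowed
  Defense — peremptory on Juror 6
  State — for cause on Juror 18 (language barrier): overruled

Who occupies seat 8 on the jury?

Removed: #1, #2, #3, #4, #6, #8, #9, #13, #14, #16, #17, #21, #22. (#10, #18 stay — for-cause denied.)
Seating in order: seats 1–8 → #5, #7, #10, #11, #12, #15, #18, #19; alternates → #20.
So seat 8 is #19.

19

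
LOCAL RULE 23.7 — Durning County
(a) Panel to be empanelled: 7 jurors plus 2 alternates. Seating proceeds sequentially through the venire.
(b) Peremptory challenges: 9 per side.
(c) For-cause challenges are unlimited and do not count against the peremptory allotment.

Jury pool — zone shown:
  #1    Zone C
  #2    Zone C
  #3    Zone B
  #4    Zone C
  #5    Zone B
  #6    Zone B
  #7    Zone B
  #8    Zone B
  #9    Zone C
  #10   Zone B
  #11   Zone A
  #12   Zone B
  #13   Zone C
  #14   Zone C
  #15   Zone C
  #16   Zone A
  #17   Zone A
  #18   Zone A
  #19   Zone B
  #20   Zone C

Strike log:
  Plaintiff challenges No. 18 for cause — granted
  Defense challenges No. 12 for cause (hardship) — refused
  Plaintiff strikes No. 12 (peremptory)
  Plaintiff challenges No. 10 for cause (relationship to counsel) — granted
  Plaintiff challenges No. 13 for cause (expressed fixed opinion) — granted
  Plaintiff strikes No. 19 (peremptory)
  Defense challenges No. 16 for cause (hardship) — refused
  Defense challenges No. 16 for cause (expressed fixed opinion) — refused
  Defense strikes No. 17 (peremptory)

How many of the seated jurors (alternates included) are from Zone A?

0

Removed: #10, #12, #13, #17, #18, #19.
Seated (9 incl. alternates): #1, #2, #3, #4, #5, #6, #7, #8, #9.
None of those are in Zone A → 0.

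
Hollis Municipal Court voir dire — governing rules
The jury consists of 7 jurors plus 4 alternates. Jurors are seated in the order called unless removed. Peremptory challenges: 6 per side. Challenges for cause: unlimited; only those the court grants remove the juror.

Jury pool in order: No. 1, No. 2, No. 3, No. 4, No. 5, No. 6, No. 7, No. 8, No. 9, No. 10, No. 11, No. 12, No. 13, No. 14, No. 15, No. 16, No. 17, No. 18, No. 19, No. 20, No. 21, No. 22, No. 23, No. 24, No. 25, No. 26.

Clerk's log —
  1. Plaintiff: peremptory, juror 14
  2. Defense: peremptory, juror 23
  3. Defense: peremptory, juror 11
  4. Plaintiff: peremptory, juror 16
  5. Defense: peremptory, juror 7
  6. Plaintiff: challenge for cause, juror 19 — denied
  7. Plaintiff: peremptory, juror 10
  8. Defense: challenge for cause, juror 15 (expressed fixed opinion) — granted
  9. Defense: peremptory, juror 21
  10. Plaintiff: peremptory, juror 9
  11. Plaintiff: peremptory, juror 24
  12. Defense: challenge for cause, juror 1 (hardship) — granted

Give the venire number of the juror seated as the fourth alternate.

19

Removed: #1, #7, #9, #10, #11, #14, #15, #16, #21, #23, #24. (#19 stays — for-cause denied.)
Filling seats in venire order through position 11: #2, #3, #4, #5, #6, #8, #12, #13, #17, #18, #19.
So alternate 4 is #19.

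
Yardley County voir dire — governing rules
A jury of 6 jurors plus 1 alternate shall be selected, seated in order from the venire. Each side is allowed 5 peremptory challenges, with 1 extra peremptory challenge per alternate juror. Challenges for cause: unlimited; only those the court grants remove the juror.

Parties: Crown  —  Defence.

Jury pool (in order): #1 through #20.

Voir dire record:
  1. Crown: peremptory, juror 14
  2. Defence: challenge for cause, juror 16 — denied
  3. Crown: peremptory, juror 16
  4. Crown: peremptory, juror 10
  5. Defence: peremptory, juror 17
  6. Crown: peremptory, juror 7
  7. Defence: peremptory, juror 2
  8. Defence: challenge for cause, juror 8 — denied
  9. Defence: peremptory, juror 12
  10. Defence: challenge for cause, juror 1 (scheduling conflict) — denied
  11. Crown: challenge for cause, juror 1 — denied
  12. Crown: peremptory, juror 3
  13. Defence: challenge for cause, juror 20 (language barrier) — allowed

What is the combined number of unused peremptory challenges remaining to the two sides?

Crown allotment: 5 base + 1 × 1 alternate = 6. Defence allotment: 5 base + 1 × 1 alternate = 6.
Crown peremptories used: #14, #16, #10, #7, #3 — 5 (the for-cause on #1 doesn't count).
Defence peremptories used: #17, #2, #12 — 3 (for-cause on #16, #8, #1, #20 don't count).
Remaining: (6 − 5) + (6 − 3) = 4.

4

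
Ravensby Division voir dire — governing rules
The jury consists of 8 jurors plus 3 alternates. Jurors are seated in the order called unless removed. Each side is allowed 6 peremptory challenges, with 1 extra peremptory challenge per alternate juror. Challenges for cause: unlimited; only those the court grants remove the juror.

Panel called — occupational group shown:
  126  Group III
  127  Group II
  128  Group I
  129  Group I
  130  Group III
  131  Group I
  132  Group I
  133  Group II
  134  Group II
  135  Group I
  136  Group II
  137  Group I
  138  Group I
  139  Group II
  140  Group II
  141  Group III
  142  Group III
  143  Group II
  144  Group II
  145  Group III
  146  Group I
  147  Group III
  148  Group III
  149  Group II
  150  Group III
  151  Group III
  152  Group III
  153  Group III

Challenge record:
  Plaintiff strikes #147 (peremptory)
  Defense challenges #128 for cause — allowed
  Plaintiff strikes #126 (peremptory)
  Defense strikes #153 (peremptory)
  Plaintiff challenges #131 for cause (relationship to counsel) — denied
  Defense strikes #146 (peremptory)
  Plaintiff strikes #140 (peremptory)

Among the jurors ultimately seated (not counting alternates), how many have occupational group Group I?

4

Removed: #126, #128, #140, #146, #147, #153.
Seated jurors 1–8: #127, #129, #130, #131, #132, #133, #134, #135 (alternates #136, #137, #138 not counted).
Of those, in Group I: #129, #131, #132, #135 → 4.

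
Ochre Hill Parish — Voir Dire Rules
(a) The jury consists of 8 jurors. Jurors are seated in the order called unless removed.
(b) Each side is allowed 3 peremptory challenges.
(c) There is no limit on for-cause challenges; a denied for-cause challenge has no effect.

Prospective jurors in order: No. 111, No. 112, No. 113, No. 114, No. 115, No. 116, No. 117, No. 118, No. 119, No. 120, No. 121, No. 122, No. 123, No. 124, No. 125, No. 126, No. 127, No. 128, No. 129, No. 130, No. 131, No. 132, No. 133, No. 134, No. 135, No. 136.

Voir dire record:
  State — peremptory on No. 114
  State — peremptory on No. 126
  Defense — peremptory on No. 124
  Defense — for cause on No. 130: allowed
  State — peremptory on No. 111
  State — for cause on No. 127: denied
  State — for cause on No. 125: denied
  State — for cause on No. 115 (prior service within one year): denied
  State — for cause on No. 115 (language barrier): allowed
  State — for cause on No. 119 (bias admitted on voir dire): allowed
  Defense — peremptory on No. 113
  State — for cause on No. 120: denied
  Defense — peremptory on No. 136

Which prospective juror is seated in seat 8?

Removed: #111, #113, #114, #115, #119, #124, #126, #130, #136. (#120, #125, #127 stay — for-cause denied.)
Filling seats in venire order through position 8: #112, #116, #117, #118, #120, #121, #122, #123.
So seat 8 is #123.

123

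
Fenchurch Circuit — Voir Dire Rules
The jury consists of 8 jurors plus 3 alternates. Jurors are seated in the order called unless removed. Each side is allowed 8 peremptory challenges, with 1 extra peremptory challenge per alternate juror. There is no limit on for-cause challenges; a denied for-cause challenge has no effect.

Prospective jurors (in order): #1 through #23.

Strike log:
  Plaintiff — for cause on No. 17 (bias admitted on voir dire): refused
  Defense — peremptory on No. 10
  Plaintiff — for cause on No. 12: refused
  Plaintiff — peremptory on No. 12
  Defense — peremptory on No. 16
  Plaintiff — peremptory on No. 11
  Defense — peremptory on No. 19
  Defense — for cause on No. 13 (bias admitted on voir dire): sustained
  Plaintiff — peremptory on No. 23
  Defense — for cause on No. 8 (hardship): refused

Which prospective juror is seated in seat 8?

8

Removed: #10, #11, #12, #13, #16, #19, #23. (#8, #17 stay — for-cause denied.)
Filling seats in venire order through position 8: #1, #2, #3, #4, #5, #6, #7, #8.
So seat 8 is #8.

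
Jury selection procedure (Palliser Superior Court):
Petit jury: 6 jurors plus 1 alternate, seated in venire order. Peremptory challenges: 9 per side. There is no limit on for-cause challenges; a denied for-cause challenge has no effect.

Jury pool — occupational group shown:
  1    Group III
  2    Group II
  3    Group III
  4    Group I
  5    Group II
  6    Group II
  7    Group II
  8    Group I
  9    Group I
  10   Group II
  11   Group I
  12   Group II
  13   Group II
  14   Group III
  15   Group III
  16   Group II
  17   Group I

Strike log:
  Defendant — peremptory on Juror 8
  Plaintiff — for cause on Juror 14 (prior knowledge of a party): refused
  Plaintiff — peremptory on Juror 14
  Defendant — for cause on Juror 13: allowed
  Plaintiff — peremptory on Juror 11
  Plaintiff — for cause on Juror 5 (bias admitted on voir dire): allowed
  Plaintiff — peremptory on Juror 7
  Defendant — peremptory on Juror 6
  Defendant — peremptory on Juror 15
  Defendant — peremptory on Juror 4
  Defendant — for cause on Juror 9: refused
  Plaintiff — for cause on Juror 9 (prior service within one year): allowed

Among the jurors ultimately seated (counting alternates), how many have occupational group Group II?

4

Removed: #4, #5, #6, #7, #8, #9, #11, #13, #14, #15.
Seated (7 incl. alternates): #1, #2, #3, #10, #12, #16, #17.
Of those, in Group II: #2, #10, #12, #16 → 4.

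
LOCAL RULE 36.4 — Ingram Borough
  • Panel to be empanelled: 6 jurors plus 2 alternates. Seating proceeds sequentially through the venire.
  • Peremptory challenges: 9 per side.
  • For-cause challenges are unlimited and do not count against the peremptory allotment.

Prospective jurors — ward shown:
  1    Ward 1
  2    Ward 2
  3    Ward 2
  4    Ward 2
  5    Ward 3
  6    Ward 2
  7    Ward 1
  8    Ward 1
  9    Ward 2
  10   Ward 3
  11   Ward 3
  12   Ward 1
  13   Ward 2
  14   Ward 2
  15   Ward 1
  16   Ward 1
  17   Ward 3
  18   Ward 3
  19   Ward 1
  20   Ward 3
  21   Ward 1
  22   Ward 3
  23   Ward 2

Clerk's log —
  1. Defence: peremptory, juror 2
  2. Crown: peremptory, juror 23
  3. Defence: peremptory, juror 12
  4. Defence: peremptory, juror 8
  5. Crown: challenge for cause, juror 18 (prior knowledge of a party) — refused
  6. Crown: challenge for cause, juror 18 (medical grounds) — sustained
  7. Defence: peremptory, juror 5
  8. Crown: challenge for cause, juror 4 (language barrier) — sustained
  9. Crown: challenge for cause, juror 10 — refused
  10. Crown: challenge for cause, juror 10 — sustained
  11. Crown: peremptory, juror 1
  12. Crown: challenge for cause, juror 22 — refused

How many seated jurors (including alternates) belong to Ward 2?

Removed: #1, #2, #4, #5, #8, #10, #12, #18, #23.
Seated (8 incl. alternates): #3, #6, #7, #9, #11, #13, #14, #15.
Of those, in Ward 2: #3, #6, #9, #13, #14 → 5.

5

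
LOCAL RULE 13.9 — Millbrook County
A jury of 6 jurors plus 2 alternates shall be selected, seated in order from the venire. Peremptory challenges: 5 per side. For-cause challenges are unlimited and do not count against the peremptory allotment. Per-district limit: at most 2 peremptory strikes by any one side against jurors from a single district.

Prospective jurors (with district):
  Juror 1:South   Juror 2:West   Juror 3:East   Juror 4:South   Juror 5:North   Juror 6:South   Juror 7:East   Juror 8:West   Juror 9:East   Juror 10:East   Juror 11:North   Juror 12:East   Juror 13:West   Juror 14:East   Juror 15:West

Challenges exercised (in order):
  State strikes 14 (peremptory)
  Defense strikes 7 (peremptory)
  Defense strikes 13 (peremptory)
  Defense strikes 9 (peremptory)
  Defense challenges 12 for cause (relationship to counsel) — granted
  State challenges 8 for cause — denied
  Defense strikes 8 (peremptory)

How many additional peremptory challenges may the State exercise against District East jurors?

State peremptories so far: #14 — 1 of 5 used, 4 left overall.
Against District East: #14 — 1 used; per-district cap 2 leaves 1.
Binding limit: min(4, 1) = 1.

1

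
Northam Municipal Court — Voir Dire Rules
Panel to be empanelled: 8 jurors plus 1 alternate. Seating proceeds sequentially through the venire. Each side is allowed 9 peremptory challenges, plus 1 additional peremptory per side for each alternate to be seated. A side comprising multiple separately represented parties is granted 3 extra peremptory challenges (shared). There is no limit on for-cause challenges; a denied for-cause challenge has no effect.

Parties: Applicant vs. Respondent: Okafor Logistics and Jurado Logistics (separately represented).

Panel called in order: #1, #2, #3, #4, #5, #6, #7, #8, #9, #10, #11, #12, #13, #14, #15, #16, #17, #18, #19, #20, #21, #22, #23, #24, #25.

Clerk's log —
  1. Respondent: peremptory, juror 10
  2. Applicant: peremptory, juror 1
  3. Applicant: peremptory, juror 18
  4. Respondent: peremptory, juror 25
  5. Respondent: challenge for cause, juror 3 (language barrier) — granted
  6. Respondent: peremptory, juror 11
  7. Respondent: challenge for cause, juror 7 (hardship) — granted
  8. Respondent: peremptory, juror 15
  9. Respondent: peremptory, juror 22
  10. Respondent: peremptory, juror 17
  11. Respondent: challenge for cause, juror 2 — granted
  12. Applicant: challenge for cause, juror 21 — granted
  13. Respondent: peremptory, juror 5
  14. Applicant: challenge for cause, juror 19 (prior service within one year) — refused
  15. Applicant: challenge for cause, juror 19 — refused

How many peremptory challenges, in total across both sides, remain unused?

14

Applicant allotment: 9 base + 1 × 1 alternate = 10. Respondent allotment: 9 base + 1 × 1 alternate + 3 multi-party = 13.
Applicant peremptories used: #1, #18 — 2 (for-cause on #21, #19, #19 don't count).
Respondent peremptories used: #10, #25, #11, #15, #22, #17, #5 — 7 (for-cause on #3, #7, #2 don't count).
Remaining: (10 − 2) + (13 − 7) = 14.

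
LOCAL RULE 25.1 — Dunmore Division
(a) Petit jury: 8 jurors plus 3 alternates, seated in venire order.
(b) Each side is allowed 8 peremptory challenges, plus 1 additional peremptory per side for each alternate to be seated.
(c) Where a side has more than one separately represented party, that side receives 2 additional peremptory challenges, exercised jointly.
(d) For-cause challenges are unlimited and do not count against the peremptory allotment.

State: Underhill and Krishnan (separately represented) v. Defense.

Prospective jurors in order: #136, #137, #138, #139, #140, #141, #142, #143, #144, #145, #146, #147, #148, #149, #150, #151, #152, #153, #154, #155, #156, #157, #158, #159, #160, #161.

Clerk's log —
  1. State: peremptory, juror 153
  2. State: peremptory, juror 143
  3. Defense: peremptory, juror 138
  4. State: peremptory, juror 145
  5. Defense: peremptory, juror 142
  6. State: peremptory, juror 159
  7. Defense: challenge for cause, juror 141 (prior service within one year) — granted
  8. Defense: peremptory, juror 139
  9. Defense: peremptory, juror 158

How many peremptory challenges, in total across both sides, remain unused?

16

State allotment: 8 base + 1 × 3 alternates + 2 multi-party = 13. Defense allotment: 8 base + 1 × 3 alternates = 11.
State peremptories used: #153, #143, #145, #159 — 4.
Defense peremptories used: #138, #142, #139, #158 — 4 (the for-cause on #141 doesn't count).
Remaining: (13 − 4) + (11 − 4) = 16.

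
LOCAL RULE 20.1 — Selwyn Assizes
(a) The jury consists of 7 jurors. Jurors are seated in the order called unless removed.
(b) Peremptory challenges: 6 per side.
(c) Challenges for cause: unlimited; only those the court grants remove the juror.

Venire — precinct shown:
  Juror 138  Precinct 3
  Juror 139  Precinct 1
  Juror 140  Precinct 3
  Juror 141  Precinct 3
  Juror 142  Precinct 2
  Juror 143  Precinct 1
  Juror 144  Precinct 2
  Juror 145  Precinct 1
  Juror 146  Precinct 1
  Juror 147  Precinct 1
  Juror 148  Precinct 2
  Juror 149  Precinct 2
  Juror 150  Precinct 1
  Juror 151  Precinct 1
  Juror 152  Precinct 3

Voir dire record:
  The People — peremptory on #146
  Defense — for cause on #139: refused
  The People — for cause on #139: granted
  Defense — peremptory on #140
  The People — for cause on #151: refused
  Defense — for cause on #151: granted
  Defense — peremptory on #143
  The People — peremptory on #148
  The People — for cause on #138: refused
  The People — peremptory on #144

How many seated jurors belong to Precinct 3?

2

Removed: #139, #140, #143, #144, #146, #148, #151.
Seated jurors 1–7: #138, #141, #142, #145, #147, #149, #150.
Of those, in Precinct 3: #138, #141 → 2.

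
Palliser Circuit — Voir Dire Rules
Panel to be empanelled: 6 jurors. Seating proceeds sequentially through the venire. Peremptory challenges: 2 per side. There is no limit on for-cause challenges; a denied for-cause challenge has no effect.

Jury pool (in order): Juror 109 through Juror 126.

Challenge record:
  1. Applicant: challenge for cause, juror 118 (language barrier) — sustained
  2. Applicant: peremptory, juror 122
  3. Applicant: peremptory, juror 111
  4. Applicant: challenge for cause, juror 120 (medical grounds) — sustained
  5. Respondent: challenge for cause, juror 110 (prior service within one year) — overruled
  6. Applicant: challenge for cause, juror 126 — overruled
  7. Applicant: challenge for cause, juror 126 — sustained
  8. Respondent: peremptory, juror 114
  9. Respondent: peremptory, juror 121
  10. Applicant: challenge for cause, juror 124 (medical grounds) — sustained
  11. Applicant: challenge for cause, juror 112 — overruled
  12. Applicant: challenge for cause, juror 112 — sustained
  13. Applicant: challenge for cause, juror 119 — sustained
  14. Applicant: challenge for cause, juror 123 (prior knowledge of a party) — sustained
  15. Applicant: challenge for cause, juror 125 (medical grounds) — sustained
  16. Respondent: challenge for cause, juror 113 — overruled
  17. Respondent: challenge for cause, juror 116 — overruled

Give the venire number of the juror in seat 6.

117

Removed: #111, #112, #114, #118, #119, #120, #121, #122, #123, #124, #125, #126. (#110, #113, #116 stay — for-cause denied.)
Seating in order: seats 1–6 → #109, #110, #113, #115, #116, #117.
So seat 6 is #117.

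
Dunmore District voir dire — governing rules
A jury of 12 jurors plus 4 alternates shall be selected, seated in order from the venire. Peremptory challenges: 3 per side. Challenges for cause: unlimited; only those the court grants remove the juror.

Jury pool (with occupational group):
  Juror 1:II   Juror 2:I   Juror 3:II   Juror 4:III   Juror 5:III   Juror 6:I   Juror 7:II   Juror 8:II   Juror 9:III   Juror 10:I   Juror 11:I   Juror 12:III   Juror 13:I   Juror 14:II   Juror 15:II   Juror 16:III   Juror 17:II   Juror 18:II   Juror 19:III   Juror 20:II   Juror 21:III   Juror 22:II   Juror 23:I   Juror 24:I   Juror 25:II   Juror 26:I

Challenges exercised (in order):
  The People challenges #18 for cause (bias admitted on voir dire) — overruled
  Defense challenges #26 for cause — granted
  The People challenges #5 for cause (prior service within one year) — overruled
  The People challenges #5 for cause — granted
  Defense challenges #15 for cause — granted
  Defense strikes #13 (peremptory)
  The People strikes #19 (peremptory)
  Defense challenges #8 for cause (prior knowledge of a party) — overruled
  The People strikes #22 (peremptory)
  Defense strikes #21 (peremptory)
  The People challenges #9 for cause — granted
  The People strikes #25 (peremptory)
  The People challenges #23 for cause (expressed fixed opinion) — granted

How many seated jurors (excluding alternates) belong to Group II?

5

Removed: #5, #9, #13, #15, #19, #21, #22, #23, #25, #26.
Seated jurors 1–12: #1, #2, #3, #4, #6, #7, #8, #10, #11, #12, #14, #16 (alternates #17, #18, #20, #24 not counted).
Of those, in Group II: #1, #3, #7, #8, #14 → 5.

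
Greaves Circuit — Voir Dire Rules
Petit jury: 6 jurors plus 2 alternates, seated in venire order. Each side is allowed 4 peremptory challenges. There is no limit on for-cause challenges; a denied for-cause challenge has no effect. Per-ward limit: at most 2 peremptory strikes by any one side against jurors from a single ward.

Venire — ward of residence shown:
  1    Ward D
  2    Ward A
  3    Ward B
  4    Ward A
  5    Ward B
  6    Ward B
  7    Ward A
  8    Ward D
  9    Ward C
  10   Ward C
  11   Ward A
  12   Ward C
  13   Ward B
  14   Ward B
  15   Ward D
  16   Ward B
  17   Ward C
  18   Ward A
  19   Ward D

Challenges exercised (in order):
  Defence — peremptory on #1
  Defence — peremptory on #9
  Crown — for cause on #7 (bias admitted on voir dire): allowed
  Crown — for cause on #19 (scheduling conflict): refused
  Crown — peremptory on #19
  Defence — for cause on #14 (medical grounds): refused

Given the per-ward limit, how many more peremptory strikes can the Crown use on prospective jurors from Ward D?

Crown peremptories so far: #19 — 1 of 4 used, 3 left overall.
Against Ward D: #19 — 1 used; per-ward cap 2 leaves 1.
Binding limit: min(3, 1) = 1.

1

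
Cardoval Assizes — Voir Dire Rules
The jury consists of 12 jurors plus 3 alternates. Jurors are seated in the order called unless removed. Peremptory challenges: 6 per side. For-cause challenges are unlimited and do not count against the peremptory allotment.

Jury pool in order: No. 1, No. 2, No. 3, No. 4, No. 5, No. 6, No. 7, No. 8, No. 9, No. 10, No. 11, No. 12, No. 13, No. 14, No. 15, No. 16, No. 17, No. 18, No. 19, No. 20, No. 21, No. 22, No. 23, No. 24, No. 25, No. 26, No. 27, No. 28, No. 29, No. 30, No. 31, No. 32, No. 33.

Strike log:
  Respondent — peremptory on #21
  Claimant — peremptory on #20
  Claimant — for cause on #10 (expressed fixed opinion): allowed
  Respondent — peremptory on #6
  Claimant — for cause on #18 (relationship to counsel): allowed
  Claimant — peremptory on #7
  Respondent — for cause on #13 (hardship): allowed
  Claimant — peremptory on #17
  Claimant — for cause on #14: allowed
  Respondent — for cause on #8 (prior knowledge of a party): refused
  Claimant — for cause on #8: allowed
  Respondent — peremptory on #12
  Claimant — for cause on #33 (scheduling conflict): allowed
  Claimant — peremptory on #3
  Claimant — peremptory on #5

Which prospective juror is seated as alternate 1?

Removed: #3, #5, #6, #7, #8, #10, #12, #13, #14, #17, #18, #20, #21, #33.
Seating in order: seats 1–12 → #1, #2, #4, #9, #11, #15, #16, #19, #22, #23, #24, #25; alternates → #26, #27, #28.
So alternate 1 is #26.

26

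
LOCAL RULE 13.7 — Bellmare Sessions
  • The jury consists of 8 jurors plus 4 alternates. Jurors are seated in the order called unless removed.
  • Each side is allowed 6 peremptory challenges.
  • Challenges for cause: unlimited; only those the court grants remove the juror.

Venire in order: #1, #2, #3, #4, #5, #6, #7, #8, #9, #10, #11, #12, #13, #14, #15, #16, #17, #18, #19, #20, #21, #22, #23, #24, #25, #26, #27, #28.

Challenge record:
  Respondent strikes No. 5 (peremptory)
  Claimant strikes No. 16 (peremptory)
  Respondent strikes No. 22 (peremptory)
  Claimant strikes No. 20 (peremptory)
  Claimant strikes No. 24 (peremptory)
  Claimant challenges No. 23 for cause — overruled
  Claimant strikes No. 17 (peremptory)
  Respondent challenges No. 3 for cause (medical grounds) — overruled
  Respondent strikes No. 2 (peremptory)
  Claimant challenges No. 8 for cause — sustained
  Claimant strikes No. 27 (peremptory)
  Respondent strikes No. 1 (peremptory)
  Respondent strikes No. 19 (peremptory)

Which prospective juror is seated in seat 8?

Removed: #1, #2, #5, #8, #16, #17, #19, #20, #22, #24, #27. (#3, #23 stay — for-cause denied.)
Seating in order: seats 1–8 → #3, #4, #6, #7, #9, #10, #11, #12; alternates → #13, #14, #15, #18.
So seat 8 is #12.

12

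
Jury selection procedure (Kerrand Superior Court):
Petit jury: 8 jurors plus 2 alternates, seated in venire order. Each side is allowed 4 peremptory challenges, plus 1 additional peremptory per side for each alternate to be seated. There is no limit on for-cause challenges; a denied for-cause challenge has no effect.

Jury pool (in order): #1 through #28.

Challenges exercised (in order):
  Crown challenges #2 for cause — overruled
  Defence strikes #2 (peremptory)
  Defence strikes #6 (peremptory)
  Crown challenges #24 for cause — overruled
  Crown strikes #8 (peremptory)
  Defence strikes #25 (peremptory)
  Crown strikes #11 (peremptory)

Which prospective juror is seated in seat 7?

10

Removed: #2, #6, #8, #11, #25. (#24 stays — for-cause denied.)
Filling seats in venire order through position 7: #1, #3, #4, #5, #7, #9, #10.
So seat 7 is #10.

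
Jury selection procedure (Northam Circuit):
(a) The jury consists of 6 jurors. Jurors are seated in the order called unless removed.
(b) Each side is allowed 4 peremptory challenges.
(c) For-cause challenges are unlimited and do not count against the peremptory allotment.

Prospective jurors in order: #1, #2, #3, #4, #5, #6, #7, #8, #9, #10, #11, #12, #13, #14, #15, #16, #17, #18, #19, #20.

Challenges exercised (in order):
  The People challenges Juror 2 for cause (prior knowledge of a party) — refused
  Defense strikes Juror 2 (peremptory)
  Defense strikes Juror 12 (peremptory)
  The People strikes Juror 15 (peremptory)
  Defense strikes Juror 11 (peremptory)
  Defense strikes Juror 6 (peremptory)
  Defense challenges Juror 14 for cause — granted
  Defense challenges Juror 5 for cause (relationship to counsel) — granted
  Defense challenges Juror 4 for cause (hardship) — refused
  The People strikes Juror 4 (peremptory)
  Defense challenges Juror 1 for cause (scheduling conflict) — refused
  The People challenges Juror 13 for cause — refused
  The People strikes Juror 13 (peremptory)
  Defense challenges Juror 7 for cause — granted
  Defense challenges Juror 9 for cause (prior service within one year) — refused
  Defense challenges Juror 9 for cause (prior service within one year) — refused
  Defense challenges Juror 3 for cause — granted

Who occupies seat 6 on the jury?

Removed: #2, #3, #4, #5, #6, #7, #11, #12, #13, #14, #15. (#1, #9 stay — for-cause denied.)
Seating in order: seats 1–6 → #1, #8, #9, #10, #16, #17.
So seat 6 is #17.

17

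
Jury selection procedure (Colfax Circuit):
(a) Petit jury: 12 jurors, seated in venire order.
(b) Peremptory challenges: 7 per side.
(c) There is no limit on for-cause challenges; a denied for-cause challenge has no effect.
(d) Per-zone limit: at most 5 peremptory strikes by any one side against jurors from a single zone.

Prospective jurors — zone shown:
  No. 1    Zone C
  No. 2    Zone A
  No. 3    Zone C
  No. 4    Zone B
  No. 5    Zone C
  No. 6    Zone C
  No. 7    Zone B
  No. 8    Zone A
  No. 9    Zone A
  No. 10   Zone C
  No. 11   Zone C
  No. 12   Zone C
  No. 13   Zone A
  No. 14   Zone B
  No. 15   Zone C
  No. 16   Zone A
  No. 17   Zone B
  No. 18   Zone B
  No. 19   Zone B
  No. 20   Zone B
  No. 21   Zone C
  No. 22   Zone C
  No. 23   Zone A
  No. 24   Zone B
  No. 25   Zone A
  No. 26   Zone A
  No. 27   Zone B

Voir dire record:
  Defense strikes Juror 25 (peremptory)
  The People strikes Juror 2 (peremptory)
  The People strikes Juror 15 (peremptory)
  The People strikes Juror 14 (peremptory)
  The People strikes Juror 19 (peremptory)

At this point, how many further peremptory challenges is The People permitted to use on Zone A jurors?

The People peremptories so far: #2, #15, #14, #19 — 4 of 7 used, 3 left overall.
Against Zone A: #2 — 1 used; per-zone cap 5 leaves 4.
Binding limit: min(3, 4) = 3.

3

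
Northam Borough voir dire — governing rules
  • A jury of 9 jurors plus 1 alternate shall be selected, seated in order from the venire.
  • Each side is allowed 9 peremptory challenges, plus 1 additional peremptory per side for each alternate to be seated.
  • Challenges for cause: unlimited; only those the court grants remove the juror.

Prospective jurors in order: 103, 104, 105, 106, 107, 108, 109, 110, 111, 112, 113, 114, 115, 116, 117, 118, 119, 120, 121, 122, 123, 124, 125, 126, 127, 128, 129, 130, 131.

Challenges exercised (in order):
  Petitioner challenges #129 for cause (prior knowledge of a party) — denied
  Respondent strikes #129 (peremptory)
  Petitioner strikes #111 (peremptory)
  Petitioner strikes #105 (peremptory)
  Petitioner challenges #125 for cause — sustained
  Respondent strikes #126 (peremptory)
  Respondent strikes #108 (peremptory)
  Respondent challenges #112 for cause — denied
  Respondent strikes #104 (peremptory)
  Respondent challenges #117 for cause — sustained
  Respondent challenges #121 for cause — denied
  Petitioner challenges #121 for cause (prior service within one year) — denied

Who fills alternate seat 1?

Removed: #104, #105, #108, #111, #117, #125, #126, #129. (#112, #121 stay — for-cause denied.)
Filling seats in venire order through position 10: #103, #106, #107, #109, #110, #112, #113, #114, #115, #116.
So alternate 1 is #116.

116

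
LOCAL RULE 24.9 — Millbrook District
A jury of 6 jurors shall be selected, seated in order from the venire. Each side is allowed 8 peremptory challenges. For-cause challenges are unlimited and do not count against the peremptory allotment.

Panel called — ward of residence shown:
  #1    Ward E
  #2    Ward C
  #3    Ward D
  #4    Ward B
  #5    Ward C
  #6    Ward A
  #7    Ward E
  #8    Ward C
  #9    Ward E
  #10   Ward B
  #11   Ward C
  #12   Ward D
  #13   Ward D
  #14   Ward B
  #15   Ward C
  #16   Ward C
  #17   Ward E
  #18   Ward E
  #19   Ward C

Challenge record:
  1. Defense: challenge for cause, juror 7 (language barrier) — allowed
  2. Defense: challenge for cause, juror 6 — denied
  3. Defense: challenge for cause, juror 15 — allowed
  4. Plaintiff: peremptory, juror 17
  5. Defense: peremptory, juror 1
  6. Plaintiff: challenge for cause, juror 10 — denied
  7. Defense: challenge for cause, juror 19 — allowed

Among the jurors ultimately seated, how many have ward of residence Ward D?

Removed: #1, #7, #15, #17, #19.
Seated jurors 1–6: #2, #3, #4, #5, #6, #8.
Of those, in Ward D: #3 → 1.

1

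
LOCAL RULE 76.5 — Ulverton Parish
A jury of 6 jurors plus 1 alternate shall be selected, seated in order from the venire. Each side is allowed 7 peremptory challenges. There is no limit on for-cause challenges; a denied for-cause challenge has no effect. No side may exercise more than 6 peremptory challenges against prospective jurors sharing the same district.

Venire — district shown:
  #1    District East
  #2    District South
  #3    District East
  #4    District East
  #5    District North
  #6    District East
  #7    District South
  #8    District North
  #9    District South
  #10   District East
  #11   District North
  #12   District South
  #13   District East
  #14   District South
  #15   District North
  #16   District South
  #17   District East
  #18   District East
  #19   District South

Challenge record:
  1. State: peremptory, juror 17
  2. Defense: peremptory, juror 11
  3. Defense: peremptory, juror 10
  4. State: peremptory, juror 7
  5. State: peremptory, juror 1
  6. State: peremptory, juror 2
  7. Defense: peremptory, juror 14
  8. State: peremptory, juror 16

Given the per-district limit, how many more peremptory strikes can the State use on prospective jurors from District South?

2

State peremptories so far: #17, #7, #1, #2, #16 — 5 of 7 used, 2 left overall.
Against District South: #7, #2, #16 — 3 used; per-district cap 6 leaves 3.
Binding limit: min(2, 3) = 2.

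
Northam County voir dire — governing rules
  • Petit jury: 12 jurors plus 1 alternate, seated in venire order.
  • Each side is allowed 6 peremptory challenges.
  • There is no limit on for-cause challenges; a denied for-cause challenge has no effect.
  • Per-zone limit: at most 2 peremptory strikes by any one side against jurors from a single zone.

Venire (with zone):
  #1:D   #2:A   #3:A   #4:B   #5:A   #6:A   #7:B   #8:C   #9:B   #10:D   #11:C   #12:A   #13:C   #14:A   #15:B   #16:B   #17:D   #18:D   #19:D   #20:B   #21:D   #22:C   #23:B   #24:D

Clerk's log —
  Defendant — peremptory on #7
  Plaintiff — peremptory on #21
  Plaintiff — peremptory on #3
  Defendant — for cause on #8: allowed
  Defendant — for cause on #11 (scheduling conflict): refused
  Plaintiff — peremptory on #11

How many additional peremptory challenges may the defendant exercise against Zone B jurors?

1

Defendant peremptories so far: #7 — 1 of 6 used, 5 left overall.
Against Zone B: #7 — 1 used; per-zone cap 2 leaves 1.
Binding limit: min(5, 1) = 1.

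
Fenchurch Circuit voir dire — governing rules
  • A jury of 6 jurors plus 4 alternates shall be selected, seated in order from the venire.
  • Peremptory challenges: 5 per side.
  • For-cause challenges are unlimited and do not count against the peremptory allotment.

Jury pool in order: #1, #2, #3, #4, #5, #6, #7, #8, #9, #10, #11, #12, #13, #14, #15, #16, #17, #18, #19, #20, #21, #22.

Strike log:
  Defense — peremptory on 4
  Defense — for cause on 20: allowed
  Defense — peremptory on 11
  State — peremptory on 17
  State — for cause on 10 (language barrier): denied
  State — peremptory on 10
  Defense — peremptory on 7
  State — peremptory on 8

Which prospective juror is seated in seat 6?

9

Removed: #4, #7, #8, #10, #11, #17, #20.
Seating in order: seats 1–6 → #1, #2, #3, #5, #6, #9; alternates → #12, #13, #14, #15.
So seat 6 is #9.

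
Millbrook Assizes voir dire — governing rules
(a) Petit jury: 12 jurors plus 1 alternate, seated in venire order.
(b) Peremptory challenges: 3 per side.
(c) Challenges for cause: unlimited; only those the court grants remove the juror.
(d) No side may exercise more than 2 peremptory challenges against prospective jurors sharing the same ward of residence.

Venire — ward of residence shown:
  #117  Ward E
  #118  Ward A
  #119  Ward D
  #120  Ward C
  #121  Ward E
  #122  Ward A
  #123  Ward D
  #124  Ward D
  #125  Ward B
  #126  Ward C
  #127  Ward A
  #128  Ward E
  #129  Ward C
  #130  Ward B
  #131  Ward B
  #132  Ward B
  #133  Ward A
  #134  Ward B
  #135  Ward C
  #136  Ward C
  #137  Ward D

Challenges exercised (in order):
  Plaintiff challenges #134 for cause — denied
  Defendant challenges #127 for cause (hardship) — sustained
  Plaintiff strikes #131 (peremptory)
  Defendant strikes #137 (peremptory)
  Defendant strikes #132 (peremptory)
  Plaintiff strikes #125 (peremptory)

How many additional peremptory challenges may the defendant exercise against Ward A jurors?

Defendant peremptories so far: #137, #132 — 2 of 3 used, 1 left overall.
Against Ward A: none yet — per-ward cap 2 leaves 2.
Binding limit: min(1, 2) = 1.

1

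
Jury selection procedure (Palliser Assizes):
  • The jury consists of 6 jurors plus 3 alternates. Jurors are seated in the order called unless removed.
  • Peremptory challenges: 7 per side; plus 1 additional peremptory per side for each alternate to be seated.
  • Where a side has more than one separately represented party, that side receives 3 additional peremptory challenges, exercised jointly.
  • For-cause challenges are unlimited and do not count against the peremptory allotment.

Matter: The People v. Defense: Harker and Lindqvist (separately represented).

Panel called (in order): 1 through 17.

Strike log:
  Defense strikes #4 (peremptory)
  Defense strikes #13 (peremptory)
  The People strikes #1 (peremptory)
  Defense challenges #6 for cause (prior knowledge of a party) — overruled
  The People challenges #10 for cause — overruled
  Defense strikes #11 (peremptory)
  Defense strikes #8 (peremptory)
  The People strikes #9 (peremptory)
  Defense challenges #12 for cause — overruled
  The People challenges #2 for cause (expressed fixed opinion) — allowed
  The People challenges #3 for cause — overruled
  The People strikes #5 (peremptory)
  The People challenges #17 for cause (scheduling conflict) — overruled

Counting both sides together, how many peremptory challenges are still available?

16

The People allotment: 7 base + 1 × 3 alternates = 10. Defense allotment: 7 base + 1 × 3 alternates + 3 multi-party = 13.
The People peremptories used: #1, #9, #5 — 3 (for-cause on #10, #2, #3, #17 don't count).
Defense peremptories used: #4, #13, #11, #8 — 4 (for-cause on #6, #12 don't count).
Remaining: (10 − 3) + (13 − 4) = 16.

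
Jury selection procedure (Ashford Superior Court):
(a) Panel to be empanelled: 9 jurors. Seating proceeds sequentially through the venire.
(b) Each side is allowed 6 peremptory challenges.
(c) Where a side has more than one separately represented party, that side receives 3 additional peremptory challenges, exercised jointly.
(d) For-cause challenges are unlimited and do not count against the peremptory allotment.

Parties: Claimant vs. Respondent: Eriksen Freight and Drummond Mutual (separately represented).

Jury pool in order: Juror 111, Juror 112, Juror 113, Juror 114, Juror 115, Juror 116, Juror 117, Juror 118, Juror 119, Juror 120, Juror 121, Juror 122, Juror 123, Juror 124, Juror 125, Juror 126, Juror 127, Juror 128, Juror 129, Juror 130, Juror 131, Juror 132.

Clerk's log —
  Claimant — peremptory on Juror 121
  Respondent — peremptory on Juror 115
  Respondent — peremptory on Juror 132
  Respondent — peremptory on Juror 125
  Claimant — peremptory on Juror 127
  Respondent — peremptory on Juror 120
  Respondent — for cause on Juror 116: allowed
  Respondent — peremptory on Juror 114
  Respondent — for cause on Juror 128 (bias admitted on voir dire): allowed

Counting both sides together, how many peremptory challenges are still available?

Claimant allotment: 6. Respondent allotment: 6 base + 3 multi-party = 9.
Claimant peremptories used: #121, #127 — 2.
Respondent peremptories used: #115, #132, #125, #120, #114 — 5 (for-cause on #116, #128 don't count).
Remaining: (6 − 2) + (9 − 5) = 8.

8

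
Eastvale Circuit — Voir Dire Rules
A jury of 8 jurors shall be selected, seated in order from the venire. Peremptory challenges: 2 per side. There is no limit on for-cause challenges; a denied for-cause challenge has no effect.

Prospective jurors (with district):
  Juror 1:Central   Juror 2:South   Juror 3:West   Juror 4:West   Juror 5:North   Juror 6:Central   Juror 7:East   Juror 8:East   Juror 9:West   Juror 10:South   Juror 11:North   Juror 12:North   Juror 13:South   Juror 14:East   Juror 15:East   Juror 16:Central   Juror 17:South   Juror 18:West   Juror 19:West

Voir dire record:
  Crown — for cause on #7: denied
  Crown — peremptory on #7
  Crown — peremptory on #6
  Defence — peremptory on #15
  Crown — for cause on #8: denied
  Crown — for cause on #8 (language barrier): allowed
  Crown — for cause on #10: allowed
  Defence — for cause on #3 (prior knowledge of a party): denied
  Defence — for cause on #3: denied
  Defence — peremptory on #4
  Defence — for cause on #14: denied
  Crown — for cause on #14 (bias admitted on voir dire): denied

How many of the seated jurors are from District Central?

Removed: #4, #6, #7, #8, #10, #15.
Seated jurors 1–8: #1, #2, #3, #5, #9, #11, #12, #13.
Of those, in District Central: #1 → 1.

1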